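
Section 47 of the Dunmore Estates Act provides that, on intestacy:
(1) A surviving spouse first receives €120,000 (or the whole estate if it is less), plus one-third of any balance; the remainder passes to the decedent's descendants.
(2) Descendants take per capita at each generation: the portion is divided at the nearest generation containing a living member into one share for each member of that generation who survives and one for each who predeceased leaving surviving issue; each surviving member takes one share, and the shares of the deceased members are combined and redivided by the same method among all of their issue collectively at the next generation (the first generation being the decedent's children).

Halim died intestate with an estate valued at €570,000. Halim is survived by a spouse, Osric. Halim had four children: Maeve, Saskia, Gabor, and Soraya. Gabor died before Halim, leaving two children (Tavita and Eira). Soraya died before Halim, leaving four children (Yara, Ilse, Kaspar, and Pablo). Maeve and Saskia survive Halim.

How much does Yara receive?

Yara receives €25,000.

Osric first takes €120,000, leaving a balance of €450,000. Osric then takes one-third of the balance (€150,000), for a total of €270,000. The remaining €300,000 passes to the descendants.
The descendants' portion (€300,000) is divided at the children's generation into 4 shares of €75,000. Maeve and Saskia each take €75,000. The 2 shares of the deceased (Gabor and Soraya) are combined into a pool of €150,000.
That pool (€150,000) is divided at the grandchildren's generation equally among Tavita, Eira, Yara, Ilse, Kaspar, and Pablo: €25,000 each.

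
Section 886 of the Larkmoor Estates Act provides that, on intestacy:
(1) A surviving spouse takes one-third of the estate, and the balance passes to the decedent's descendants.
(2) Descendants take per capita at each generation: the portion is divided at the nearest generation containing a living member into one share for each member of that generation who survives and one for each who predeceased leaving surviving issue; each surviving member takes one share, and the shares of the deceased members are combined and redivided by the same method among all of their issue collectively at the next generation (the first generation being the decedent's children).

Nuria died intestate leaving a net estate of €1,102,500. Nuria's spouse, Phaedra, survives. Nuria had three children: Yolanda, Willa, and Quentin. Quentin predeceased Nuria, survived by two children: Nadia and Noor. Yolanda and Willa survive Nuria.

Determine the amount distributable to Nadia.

Nadia receives €122,500.

Phaedra takes one-third of €1,102,500 = €367,500. The remaining €735,000 passes to the descendants.
The descendants' portion (€735,000) is divided at the children's generation into 3 shares of €245,000. Yolanda and Willa each take €245,000. The remaining share for the deceased Quentin (€245,000) is carried to the next generation.
That pool (€245,000) is divided at the grandchildren's generation equally among Nadia and Noor: €122,500 each.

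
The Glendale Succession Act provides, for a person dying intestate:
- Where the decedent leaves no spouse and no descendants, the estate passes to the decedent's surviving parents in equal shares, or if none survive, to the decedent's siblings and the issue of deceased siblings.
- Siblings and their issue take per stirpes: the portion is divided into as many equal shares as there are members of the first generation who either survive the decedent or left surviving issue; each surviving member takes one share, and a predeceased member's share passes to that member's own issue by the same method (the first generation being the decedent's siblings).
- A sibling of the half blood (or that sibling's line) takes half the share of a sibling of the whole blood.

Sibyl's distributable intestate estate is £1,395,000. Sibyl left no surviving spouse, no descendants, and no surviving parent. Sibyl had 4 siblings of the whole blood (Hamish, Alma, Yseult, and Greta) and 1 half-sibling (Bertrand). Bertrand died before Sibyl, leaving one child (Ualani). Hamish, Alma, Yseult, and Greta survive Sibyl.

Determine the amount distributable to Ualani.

The entire £1,395,000 passes to the siblings and their issue.
Counting each half-blood sibling's line as half a unit, there are 9/2 units in £1,395,000, so one unit is £310,000. Whole-blood lines (Hamish, Alma, Yseult, and Greta) take £310,000 each; half-blood lines (Bertrand) take £155,000 each.
Bertrand's share (£155,000) passes entirely to Ualani.

Ualani receives £155,000.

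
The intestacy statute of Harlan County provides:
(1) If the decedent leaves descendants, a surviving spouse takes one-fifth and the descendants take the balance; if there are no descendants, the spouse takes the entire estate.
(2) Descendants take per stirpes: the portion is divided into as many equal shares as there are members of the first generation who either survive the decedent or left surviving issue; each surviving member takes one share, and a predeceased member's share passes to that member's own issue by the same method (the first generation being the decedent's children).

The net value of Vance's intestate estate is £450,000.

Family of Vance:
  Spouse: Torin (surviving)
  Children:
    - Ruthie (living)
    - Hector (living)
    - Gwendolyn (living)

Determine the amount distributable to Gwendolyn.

Torin takes one-fifth of £450,000 = £90,000. The remaining £360,000 passes to the descendants.
The descendants' portion (£360,000) is divided into 3 shares of £120,000: Ruthie, Hector, and Gwendolyn each take £120,000.

Gwendolyn receives £120,000.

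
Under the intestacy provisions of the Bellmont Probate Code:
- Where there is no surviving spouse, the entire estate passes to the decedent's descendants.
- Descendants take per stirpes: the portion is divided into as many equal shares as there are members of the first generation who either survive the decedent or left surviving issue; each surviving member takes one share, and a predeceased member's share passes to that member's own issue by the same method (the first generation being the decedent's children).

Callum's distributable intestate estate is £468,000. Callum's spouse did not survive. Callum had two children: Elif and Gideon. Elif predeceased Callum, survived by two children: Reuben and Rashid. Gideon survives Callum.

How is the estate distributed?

Reuben: £117,000; Rashid: £117,000; Gideon: £234,000

The entire £468,000 passes to the descendants.
That amount (£468,000) is divided into 2 shares of £234,000: Gideon takes £234,000; Elif's £234,000 share passes to Elif's issue.
Elif's share (£234,000) is divided into 2 shares of £117,000: Reuben and Rashid each take £117,000.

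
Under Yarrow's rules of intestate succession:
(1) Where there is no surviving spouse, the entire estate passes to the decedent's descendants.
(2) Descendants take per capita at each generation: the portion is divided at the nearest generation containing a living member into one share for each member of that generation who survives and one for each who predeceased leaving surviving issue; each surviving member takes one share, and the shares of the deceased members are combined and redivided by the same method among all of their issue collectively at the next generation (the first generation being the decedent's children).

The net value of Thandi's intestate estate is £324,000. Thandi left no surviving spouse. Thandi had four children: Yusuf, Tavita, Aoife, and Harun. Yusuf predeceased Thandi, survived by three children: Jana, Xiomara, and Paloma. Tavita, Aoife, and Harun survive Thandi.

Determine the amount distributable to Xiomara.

The entire £324,000 passes to the descendants.
That amount (£324,000) is divided at the children's generation into 4 shares of £81,000. Tavita, Aoife, and Harun each take £81,000. The remaining share for the deceased Yusuf (£81,000) is carried to the next generation.
That pool (£81,000) is divided at the grandchildren's generation equally among Jana, Xiomara, and Paloma: £27,000 each.

Xiomara receives £27,000.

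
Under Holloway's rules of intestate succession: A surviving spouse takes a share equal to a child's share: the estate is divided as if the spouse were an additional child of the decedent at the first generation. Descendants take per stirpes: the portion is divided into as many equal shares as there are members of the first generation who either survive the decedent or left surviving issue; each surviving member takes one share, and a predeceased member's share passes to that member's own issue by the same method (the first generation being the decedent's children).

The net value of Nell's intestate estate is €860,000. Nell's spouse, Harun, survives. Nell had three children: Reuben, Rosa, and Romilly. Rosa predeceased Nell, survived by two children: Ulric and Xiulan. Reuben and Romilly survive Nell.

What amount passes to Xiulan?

The spouse counts as an additional share at the children's level, so there are 4 primary shares of €215,000. Harun takes one such share (€215,000).
The children's combined portion (€645,000) is divided into 3 shares of €215,000: Reuben and Romilly each take €215,000; Rosa's €215,000 share passes to Rosa's issue.
Rosa's share (€215,000) is divided into 2 shares of €107,500: Ulric and Xiulan each take €107,500.

Xiulan receives €107,500.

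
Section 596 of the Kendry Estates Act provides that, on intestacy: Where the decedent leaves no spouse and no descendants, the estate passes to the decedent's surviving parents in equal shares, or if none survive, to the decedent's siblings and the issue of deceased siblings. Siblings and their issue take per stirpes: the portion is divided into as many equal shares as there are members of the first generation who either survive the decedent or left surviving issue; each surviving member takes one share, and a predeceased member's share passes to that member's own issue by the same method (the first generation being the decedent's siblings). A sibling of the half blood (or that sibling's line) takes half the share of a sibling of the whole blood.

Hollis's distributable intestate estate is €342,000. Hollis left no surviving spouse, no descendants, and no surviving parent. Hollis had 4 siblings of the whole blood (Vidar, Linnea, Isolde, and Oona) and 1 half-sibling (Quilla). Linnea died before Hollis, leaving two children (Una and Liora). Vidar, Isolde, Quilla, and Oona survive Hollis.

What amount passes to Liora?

The entire €342,000 passes to the siblings and their issue.
Counting each half-blood sibling's line as half a unit, there are 9/2 units in €342,000, so one unit is €76,000. Whole-blood lines (Vidar, Linnea, Isolde, and Oona) take €76,000 each; half-blood lines (Quilla) take €38,000 each.
Linnea's share (€76,000) is divided into 2 shares of €38,000: Una and Liora each take €38,000.

Liora receives €38,000.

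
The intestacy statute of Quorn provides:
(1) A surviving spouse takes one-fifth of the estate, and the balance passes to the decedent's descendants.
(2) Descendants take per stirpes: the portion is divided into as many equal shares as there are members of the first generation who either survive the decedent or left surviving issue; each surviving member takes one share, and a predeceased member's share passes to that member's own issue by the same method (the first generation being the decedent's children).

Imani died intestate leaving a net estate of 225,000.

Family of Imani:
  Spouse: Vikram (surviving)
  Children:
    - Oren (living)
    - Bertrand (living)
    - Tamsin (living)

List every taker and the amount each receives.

Vikram: 45,000; Oren: 60,000; Bertrand: 60,000; Tamsin: 60,000

Vikram takes one-fifth of 225,000 = 45,000. The remaining 180,000 passes to the descendants.
The descendants' portion (180,000) is divided into 3 shares of 60,000: Oren, Bertrand, and Tamsin each take 60,000.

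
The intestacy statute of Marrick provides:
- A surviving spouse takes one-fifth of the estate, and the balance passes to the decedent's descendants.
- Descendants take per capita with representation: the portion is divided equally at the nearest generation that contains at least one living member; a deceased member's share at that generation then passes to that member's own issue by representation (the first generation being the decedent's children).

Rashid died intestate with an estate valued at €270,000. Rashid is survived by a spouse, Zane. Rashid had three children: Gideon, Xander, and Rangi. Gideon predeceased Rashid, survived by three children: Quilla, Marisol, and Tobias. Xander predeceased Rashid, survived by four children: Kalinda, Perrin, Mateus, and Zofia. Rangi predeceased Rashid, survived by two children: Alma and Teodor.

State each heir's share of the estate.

Zane: €54,000; Quilla: €24,000; Marisol: €24,000; Tobias: €24,000; Kalinda: €24,000; Perrin: €24,000; Mateus: €24,000; Zofia: €24,000; Alma: €24,000; Teodor: €24,000

Zane takes one-fifth of €270,000 = €54,000. The remaining €216,000 passes to the descendants.
No child survives, so the initial division is made at the grandchildren's generation.
The descendants' portion (€216,000) is divided into 9 shares of €24,000: Quilla, Marisol, Tobias, Kalinda, Perrin, Mateus, Zofia, Alma, and Teodor each take €24,000.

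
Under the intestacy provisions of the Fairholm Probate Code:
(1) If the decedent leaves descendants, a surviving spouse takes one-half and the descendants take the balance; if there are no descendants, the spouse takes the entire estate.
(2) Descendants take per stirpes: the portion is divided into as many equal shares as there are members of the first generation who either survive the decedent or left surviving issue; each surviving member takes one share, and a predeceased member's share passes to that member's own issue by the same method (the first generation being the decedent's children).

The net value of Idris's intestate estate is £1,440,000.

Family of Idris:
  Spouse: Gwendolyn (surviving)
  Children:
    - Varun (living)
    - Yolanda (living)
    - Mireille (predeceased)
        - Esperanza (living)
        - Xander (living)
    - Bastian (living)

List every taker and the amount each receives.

Gwendolyn takes one-half of £1,440,000 = £720,000. The remaining £720,000 passes to the descendants.
The descendants' portion (£720,000) is divided into 4 shares of £180,000: Varun, Yolanda, and Bastian each take £180,000; Mireille's £180,000 share passes to Mireille's issue.
Mireille's share (£180,000) is divided into 2 shares of £90,000: Esperanza and Xander each take £90,000.

Gwendolyn: £720,000; Varun: £180,000; Yolanda: £180,000; Esperanza: £90,000; Xander: £90,000; Bastian: £180,000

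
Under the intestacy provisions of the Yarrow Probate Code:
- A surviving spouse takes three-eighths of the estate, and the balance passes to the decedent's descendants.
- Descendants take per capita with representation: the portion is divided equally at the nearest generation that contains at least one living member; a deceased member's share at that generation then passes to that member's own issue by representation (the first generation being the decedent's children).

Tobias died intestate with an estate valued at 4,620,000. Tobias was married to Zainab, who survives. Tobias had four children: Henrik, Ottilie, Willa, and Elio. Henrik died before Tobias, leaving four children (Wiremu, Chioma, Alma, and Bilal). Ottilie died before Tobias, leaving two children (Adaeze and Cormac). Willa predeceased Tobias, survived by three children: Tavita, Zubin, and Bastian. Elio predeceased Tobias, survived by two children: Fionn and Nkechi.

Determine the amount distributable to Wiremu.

Wiremu receives 262,500.

Zainab takes three-eighths of 4,620,000 = 1,732,500. The remaining 2,887,500 passes to the descendants.
No child survives, so the initial division is made at the grandchildren's generation.
The descendants' portion (2,887,500) is divided into 11 shares of 262,500: Wiremu, Chioma, Alma, Bilal, Adaeze, Cormac, Tavita, Zubin, Bastian, Fionn, and Nkechi each take 262,500.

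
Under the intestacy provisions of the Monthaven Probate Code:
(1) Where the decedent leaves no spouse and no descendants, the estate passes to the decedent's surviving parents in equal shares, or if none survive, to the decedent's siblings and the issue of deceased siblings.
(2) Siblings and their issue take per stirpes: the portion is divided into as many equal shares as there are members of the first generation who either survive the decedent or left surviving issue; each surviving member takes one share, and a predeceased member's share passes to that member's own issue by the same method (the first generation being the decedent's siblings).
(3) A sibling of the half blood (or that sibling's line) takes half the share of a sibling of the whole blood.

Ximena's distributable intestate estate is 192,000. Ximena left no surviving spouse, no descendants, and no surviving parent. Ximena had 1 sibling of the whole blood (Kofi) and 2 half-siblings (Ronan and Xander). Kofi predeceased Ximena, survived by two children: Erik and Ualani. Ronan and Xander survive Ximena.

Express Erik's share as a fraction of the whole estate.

Erik receives 1/4 of the estate.

The entire 192,000 passes to the siblings and their issue.
Counting each half-blood sibling's line as half a unit, there are 2 units in 192,000, so one unit is 96,000. Whole-blood lines (Kofi) take 96,000 each; half-blood lines (Ronan and Xander) take 48,000 each.
Kofi's share (96,000) is divided into 2 shares of 48,000: Erik and Ualani each take 48,000.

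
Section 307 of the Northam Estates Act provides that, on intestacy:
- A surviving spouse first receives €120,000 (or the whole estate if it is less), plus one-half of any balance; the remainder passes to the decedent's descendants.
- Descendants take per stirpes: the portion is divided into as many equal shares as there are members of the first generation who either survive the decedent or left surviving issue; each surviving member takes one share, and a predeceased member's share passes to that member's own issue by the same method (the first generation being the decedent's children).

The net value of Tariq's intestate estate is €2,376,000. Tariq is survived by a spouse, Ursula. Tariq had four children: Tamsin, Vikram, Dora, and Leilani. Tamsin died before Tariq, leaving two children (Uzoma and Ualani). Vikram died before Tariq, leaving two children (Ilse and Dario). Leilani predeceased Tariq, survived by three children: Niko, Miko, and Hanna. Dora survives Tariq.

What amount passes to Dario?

Dario receives €141,000.

Ursula first takes €120,000, leaving a balance of €2,256,000. Ursula then takes one-half of the balance (€1,128,000), for a total of €1,248,000. The remaining €1,128,000 passes to the descendants.
The descendants' portion (€1,128,000) is divided into 4 shares of €282,000: Dora takes €282,000; Tamsin's €282,000 share passes to Tamsin's issue; Vikram's €282,000 share passes to Vikram's issue; Leilani's €282,000 share passes to Leilani's issue.
Tamsin's share (€282,000) is divided into 2 shares of €141,000: Uzoma and Ualani each take €141,000.
Vikram's share (€282,000) is divided into 2 shares of €141,000: Ilse and Dario each take €141,000.
Leilani's share (€282,000) is divided into 3 shares of €94,000: Niko, Miko, and Hanna each take €94,000.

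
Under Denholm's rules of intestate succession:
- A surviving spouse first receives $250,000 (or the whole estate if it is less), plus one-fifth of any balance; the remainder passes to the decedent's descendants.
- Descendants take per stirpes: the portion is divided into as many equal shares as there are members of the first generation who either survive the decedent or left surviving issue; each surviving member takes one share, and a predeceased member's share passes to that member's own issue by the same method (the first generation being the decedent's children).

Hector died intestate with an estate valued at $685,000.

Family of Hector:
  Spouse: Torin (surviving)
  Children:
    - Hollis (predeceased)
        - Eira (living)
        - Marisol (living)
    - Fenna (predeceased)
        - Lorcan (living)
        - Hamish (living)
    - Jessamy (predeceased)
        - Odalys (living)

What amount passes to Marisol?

Marisol receives $58,000.

Torin first takes $250,000, leaving a balance of $435,000. Torin then takes one-fifth of the balance ($87,000), for a total of $337,000. The remaining $348,000 passes to the descendants.
The descendants' portion ($348,000) is divided into 3 shares of $116,000: Hollis's $116,000 share passes to Hollis's issue; Fenna's $116,000 share passes to Fenna's issue; Jessamy's $116,000 share passes to Jessamy's issue.
Hollis's share ($116,000) is divided into 2 shares of $58,000: Eira and Marisol each take $58,000.
Fenna's share ($116,000) is divided into 2 shares of $58,000: Lorcan and Hamish each take $58,000.
Jessamy's share ($116,000) passes entirely to Odalys.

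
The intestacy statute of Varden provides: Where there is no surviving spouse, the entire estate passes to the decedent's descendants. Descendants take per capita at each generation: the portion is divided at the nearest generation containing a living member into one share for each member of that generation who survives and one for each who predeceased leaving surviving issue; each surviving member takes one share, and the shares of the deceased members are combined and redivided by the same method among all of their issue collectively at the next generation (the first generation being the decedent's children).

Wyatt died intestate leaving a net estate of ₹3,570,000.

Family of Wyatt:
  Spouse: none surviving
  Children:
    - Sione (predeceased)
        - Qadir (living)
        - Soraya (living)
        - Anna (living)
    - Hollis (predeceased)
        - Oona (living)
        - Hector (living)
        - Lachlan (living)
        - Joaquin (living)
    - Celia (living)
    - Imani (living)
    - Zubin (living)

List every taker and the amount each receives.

Qadir: ₹204,000; Soraya: ₹204,000; Anna: ₹204,000; Oona: ₹204,000; Hector: ₹204,000; Lachlan: ₹204,000; Joaquin: ₹204,000; Celia: ₹714,000; Imani: ₹714,000; Zubin: ₹714,000

The entire ₹3,570,000 passes to the descendants.
That amount (₹3,570,000) is divided at the children's generation into 5 shares of ₹714,000. Celia, Imani, and Zubin each take ₹714,000. The 2 shares of the deceased (Sione and Hollis) are combined into a pool of ₹1,428,000.
That pool (₹1,428,000) is divided at the grandchildren's generation equally among Qadir, Soraya, Anna, Oona, Hector, Lachlan, and Joaquin: ₹204,000 each.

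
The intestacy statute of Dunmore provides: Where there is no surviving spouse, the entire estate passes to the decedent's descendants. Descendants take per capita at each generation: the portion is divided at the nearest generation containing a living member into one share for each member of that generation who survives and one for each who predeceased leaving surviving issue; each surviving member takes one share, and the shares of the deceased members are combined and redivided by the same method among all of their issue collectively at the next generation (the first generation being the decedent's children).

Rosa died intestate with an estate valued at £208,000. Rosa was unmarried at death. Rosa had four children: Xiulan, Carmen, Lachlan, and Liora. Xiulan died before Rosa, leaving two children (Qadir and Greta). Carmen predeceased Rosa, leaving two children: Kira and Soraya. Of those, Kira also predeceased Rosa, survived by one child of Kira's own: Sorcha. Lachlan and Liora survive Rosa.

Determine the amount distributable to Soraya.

Soraya receives £26,000.

The entire £208,000 passes to the descendants.
That amount (£208,000) is divided at the children's generation into 4 shares of £52,000. Lachlan and Liora each take £52,000. The 2 shares of the deceased (Xiulan and Carmen) are combined into a pool of £104,000.
That pool (£104,000) is divided at the grandchildren's generation into 4 shares of £26,000. Qadir, Greta, and Soraya each take £26,000. The remaining share for the deceased Kira (£26,000) is carried to the next generation.
That pool (£26,000) passes entirely to Sorcha, the sole taker at the great-grandchildren's generation.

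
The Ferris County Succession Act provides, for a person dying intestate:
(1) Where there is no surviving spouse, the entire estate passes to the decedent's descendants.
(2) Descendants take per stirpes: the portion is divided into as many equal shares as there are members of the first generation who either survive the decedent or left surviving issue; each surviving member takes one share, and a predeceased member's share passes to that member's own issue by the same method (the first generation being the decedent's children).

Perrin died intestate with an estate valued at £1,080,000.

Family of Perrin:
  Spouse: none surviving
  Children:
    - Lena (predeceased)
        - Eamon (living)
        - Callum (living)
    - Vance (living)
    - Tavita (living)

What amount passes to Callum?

The entire £1,080,000 passes to the descendants.
That amount (£1,080,000) is divided into 3 shares of £360,000: Vance and Tavita each take £360,000; Lena's £360,000 share passes to Lena's issue.
Lena's share (£360,000) is divided into 2 shares of £180,000: Eamon and Callum each take £180,000.

Callum receives £180,000.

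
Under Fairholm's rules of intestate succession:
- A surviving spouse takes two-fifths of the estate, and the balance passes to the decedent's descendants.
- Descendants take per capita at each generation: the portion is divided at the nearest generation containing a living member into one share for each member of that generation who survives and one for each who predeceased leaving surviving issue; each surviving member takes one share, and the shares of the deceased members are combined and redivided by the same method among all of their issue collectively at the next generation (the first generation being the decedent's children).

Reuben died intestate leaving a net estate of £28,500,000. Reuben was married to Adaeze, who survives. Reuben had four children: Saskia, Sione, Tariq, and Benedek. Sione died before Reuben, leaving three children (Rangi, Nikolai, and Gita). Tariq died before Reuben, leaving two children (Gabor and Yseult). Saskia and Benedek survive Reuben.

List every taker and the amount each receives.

Adaeze takes two-fifths of £28,500,000 = £11,400,000. The remaining £17,100,000 passes to the descendants.
The descendants' portion (£17,100,000) is divided at the children's generation into 4 shares of £4,275,000. Saskia and Benedek each take £4,275,000. The 2 shares of the deceased (Sione and Tariq) are combined into a pool of £8,550,000.
That pool (£8,550,000) is divided at the grandchildren's generation equally among Rangi, Nikolai, Gita, Gabor, and Yseult: £1,710,000 each.

Adaeze: £11,400,000; Saskia: £4,275,000; Rangi: £1,710,000; Nikolai: £1,710,000; Gita: £1,710,000; Gabor: £1,710,000; Yseult: £1,710,000; Benedek: £4,275,000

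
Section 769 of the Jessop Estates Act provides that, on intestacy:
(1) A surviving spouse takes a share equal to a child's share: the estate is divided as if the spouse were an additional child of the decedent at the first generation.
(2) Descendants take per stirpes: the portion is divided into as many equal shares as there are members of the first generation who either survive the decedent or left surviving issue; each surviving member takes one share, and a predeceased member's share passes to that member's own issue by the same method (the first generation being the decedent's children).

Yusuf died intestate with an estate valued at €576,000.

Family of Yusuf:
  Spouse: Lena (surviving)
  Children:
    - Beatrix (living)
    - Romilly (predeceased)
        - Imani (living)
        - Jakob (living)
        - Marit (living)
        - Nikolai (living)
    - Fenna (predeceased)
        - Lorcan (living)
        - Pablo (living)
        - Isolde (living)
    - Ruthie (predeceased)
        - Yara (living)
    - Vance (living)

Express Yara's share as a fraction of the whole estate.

Yara receives 1/6 of the estate.

The spouse counts as an additional share at the children's level, so there are 6 primary shares of €96,000. Lena takes one such share (€96,000).
The children's combined portion (€480,000) is divided into 5 shares of €96,000: Beatrix and Vance each take €96,000; Romilly's €96,000 share passes to Romilly's issue; Fenna's €96,000 share passes to Fenna's issue; Ruthie's €96,000 share passes to Ruthie's issue.
Romilly's share (€96,000) is divided into 4 shares of €24,000: Imani, Jakob, Marit, and Nikolai each take €24,000.
Fenna's share (€96,000) is divided into 3 shares of €32,000: Lorcan, Pablo, and Isolde each take €32,000.
Ruthie's share (€96,000) passes entirely to Yara.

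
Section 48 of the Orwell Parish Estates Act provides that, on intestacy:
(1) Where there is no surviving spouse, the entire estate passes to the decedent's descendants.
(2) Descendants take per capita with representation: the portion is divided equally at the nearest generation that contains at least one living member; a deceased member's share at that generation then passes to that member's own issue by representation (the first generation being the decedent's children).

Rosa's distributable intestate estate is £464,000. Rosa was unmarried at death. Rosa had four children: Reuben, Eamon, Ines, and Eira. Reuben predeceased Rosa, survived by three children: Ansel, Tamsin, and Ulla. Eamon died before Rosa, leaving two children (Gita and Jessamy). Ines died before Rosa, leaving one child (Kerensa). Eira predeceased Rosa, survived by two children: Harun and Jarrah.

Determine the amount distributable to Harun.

The entire £464,000 passes to the descendants.
No child survives, so the initial division is made at the grandchildren's generation.
That amount (£464,000) is divided into 8 shares of £58,000: Ansel, Tamsin, Ulla, Gita, Jessamy, Kerensa, Harun, and Jarrah each take £58,000.

Harun receives £58,000.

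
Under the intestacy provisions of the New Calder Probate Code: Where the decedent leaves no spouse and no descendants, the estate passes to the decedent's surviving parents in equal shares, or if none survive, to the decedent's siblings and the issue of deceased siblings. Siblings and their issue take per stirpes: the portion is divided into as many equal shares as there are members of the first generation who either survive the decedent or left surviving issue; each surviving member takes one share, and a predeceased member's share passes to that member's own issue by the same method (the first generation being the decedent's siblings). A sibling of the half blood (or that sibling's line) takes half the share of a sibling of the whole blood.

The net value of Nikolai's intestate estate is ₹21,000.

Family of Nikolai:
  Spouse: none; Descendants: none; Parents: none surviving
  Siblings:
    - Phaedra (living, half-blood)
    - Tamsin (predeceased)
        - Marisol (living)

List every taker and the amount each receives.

Phaedra: ₹7,000; Marisol: ₹14,000

The entire ₹21,000 passes to the siblings and their issue.
Counting each half-blood sibling's line as half a unit, there are 3/2 units in ₹21,000, so one unit is ₹14,000. Whole-blood lines (Tamsin) take ₹14,000 each; half-blood lines (Phaedra) take ₹7,000 each.
Tamsin's share (₹14,000) passes entirely to Marisol.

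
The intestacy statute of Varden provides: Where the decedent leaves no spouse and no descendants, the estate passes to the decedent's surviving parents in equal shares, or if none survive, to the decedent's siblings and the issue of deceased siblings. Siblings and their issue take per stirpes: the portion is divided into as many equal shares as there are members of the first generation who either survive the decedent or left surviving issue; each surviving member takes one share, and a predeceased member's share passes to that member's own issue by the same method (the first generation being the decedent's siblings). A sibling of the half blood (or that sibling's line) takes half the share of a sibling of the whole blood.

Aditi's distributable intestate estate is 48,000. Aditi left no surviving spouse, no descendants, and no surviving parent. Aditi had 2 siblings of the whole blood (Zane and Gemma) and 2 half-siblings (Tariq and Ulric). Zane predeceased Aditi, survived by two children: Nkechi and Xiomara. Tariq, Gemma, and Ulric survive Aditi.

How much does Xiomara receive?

The entire 48,000 passes to the siblings and their issue.
Counting each half-blood sibling's line as half a unit, there are 3 units in 48,000, so one unit is 16,000. Whole-blood lines (Zane and Gemma) take 16,000 each; half-blood lines (Tariq and Ulric) take 8,000 each.
Zane's share (16,000) is divided into 2 shares of 8,000: Nkechi and Xiomara each take 8,000.

Xiomara receives 8,000.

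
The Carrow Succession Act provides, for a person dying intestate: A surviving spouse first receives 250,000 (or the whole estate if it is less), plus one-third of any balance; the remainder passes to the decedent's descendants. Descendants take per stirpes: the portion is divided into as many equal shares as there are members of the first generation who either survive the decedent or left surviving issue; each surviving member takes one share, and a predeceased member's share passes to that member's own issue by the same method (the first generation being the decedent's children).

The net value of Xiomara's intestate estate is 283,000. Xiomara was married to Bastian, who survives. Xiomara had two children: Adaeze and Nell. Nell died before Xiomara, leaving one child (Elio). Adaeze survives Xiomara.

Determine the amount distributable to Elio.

Elio receives 11,000.

Bastian first takes 250,000, leaving a balance of 33,000. Bastian then takes one-third of the balance (11,000), for a total of 261,000. The remaining 22,000 passes to the descendants.
The descendants' portion (22,000) is divided into 2 shares of 11,000: Adaeze takes 11,000; Nell's 11,000 share passes to Nell's issue.
Nell's share (11,000) passes entirely to Elio.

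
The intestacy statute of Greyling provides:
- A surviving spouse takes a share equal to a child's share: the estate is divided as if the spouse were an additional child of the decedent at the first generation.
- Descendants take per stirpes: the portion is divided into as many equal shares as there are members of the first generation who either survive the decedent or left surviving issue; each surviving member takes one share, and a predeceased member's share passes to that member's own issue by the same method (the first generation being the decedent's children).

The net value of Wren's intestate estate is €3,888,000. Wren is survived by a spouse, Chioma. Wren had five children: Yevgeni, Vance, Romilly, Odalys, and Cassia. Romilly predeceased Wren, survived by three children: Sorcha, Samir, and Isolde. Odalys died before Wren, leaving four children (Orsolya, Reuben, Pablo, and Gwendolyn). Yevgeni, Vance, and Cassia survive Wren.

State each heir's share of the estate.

The spouse counts as an additional share at the children's level, so there are 6 primary shares of €648,000. Chioma takes one such share (€648,000).
The children's combined portion (€3,240,000) is divided into 5 shares of €648,000: Yevgeni, Vance, and Cassia each take €648,000; Romilly's €648,000 share passes to Romilly's issue; Odalys's €648,000 share passes to Odalys's issue.
Romilly's share (€648,000) is divided into 3 shares of €216,000: Sorcha, Samir, and Isolde each take €216,000.
Odalys's share (€648,000) is divided into 4 shares of €162,000: Orsolya, Reuben, Pablo, and Gwendolyn each take €162,000.

Chioma: €648,000; Yevgeni: €648,000; Vance: €648,000; Sorcha: €216,000; Samir: €216,000; Isolde: €216,000; Orsolya: €162,000; Reuben: €162,000; Pablo: €162,000; Gwendolyn: €162,000; Cassia: €648,000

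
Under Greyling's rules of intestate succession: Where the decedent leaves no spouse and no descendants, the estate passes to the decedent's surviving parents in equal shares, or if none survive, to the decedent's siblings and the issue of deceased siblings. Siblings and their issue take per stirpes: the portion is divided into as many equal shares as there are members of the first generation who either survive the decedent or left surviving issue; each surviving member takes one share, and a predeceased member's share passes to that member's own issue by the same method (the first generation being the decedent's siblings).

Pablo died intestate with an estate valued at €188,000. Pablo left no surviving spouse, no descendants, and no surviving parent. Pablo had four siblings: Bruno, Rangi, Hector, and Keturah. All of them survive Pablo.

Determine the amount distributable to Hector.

The entire €188,000 passes to the siblings and their issue.
That amount (€188,000) is divided into 4 shares of €47,000: Bruno, Rangi, Hector, and Keturah each take €47,000.

Hector receives €47,000.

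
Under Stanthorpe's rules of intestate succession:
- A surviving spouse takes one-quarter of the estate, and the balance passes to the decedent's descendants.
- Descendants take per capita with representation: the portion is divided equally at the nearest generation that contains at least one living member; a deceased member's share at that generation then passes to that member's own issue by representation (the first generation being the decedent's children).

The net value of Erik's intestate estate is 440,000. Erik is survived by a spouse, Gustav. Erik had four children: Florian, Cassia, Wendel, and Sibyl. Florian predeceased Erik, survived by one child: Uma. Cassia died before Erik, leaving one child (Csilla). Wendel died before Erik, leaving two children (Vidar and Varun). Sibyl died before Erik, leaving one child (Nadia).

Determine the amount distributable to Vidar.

Vidar receives 66,000.

Gustav takes one-quarter of 440,000 = 110,000. The remaining 330,000 passes to the descendants.
No child survives, so the initial division is made at the grandchildren's generation.
The descendants' portion (330,000) is divided into 5 shares of 66,000: Uma, Csilla, Vidar, Varun, and Nadia each take 66,000.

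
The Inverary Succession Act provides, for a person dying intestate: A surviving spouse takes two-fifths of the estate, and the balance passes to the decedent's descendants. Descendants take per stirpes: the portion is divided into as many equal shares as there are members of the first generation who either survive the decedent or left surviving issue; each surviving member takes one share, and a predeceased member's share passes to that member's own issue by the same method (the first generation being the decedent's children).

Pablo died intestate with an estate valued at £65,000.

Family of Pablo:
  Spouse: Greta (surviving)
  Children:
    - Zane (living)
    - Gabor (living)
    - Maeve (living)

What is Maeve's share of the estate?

Greta takes two-fifths of £65,000 = £26,000. The remaining £39,000 passes to the descendants.
The descendants' portion (£39,000) is divided into 3 shares of £13,000: Zane, Gabor, and Maeve each take £13,000.

Maeve receives £13,000.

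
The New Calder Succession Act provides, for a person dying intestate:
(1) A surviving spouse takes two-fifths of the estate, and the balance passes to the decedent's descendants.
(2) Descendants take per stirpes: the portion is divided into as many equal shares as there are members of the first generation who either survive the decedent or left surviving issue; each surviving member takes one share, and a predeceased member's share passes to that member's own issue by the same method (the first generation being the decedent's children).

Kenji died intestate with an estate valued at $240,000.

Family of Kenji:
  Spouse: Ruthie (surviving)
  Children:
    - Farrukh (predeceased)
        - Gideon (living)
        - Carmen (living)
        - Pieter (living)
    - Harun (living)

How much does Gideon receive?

Gideon receives $24,000.

Ruthie takes two-fifths of $240,000 = $96,000. The remaining $144,000 passes to the descendants.
The descendants' portion ($144,000) is divided into 2 shares of $72,000: Harun takes $72,000; Farrukh's $72,000 share passes to Farrukh's issue.
Farrukh's share ($72,000) is divided into 3 shares of $24,000: Gideon, Carmen, and Pieter each take $24,000.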